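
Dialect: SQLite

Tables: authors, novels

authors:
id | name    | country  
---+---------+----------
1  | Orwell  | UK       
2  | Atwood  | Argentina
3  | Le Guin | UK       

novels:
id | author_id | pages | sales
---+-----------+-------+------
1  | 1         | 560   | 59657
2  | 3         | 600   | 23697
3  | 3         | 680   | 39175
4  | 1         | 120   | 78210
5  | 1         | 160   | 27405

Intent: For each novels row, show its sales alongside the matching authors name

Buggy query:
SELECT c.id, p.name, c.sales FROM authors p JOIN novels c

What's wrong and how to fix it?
Bug: JOIN with no ON clause produces a cartesian product; every novels row pairs with every authors row

Fix: Specify the join condition linking the foreign key to the parent id

Corrected query:
SELECT c.id, p.name, c.sales FROM authors p JOIN novels c ON c.author_id = p.id

Result:
id | name    | sales
---+---------+------
1  | Orwell  | 59657
2  | Le Guin | 23697
3  | Le Guin | 39175
4  | Orwell  | 78210
5  | Orwell  | 27405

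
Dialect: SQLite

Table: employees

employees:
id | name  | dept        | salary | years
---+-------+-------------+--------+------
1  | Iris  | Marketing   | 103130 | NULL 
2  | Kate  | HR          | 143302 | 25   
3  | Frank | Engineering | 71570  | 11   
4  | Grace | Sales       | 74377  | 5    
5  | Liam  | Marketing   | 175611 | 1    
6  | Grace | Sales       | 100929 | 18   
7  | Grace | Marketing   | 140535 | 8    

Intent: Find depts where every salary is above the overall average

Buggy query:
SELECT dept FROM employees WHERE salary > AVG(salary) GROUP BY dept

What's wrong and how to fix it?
Bug: WHERE evaluates per row before aggregation, so AVG() is unavailable

Fix: Use a subquery for AVG and a HAVING MIN(...) filter so the condition holds for every row in the group

Corrected query:
SELECT dept FROM employees GROUP BY dept HAVING MIN(salary) > (SELECT AVG(salary) FROM employees)

Result:
dept
----
HR  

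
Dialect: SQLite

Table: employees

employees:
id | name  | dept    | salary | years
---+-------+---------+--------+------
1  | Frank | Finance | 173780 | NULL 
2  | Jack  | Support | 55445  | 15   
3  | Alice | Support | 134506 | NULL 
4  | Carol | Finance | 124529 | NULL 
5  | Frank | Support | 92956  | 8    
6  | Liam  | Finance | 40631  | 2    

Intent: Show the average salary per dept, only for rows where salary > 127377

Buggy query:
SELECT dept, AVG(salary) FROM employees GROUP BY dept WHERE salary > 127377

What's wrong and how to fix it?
Bug: WHERE cannot follow GROUP BY

Fix: Place WHERE between FROM and GROUP BY

Corrected query:
SELECT dept, AVG(salary) FROM employees WHERE salary > 127377 GROUP BY dept

Result:
dept    | AVG(salary)
--------+------------
Finance | 173780     
Support | 134506     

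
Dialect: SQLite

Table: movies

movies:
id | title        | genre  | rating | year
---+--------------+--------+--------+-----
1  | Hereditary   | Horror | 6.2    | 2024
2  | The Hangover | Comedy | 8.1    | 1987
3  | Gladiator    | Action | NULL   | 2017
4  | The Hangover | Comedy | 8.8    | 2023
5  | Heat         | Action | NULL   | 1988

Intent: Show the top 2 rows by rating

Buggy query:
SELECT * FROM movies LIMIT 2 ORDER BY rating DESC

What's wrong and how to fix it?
Bug: ORDER BY cannot follow LIMIT; LIMIT is the final clause

Fix: Sort with ORDER BY, then apply LIMIT

Corrected query:
SELECT * FROM movies ORDER BY rating DESC LIMIT 2

Result:
id | title        | genre  | rating | year
---+--------------+--------+--------+-----
4  | The Hangover | Comedy | 8.8    | 2023
2  | The Hangover | Comedy | 8.1    | 1987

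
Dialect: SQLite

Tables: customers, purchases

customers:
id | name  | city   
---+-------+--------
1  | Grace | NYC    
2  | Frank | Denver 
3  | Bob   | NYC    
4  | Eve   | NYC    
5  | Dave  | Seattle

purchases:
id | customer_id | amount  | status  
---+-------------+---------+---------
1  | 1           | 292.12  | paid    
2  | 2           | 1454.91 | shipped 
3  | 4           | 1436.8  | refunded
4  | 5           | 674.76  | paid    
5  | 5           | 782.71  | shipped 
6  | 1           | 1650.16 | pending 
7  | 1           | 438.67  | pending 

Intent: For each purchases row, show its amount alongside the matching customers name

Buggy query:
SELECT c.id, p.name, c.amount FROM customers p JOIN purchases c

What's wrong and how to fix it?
Bug: Missing join condition: each purchases row is matched to all customers rows instead of just its own

Fix: Specify the join condition linking the foreign key to the parent id

Corrected query:
SELECT c.id, p.name, c.amount FROM customers p JOIN purchases c ON c.customer_id = p.id

Result:
id | name  | amount 
---+-------+--------
1  | Grace | 292.12 
2  | Frank | 1454.91
3  | Eve   | 1436.8 
4  | Dave  | 674.76 
5  | Dave  | 782.71 
6  | Grace | 1650.16
7  | Grace | 438.67 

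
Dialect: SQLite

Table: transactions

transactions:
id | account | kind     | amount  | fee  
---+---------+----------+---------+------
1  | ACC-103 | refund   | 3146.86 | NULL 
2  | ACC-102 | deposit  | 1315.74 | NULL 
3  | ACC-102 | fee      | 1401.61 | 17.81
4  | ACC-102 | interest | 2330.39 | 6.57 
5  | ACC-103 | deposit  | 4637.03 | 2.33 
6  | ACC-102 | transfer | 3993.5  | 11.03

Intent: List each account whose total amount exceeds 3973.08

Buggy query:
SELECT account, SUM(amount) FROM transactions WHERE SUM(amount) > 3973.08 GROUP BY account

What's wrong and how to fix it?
Bug: WHERE runs before GROUP BY, so aggregates aren't available there

Fix: Move the aggregate condition to a HAVING clause

Corrected query:
SELECT account, SUM(amount) FROM transactions GROUP BY account HAVING SUM(amount) > 3973.08

Result:
account | SUM(amount)
--------+------------
ACC-102 | 9041.24    
ACC-103 | 7783.89    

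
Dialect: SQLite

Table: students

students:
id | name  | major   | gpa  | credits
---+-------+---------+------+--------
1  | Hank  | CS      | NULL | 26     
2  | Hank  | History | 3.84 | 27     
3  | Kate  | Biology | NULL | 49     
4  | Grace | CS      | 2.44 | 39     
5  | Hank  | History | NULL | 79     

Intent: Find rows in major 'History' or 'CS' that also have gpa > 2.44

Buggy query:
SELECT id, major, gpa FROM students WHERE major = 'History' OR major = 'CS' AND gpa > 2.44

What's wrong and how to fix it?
Bug: AND binds tighter than OR, so this parses as major = 'History' OR (major = 'CS' AND gpa > 2.44)

Fix: Group the OR with parentheses (or use IN), then AND the threshold

Corrected query:
SELECT id, major, gpa FROM students WHERE (major = 'History' OR major = 'CS') AND gpa > 2.44

Result:
id | major   | gpa 
---+---------+-----
2  | History | 3.84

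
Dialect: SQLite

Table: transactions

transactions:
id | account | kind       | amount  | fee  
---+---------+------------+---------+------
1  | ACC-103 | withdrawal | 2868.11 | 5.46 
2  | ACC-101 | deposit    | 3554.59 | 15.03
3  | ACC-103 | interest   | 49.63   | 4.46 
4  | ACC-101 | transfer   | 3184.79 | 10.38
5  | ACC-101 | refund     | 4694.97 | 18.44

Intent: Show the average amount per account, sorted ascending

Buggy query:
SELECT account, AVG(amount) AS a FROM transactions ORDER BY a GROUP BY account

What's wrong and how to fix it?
Bug: ORDER BY appears before GROUP BY; SQL clause order requires GROUP BY first

Fix: Reorder: SELECT … FROM … GROUP BY … ORDER BY …

Corrected query:
SELECT account, AVG(amount) AS a FROM transactions GROUP BY account ORDER BY a

Result:
account | a      
--------+--------
ACC-103 | 1458.87
ACC-101 | 3811.45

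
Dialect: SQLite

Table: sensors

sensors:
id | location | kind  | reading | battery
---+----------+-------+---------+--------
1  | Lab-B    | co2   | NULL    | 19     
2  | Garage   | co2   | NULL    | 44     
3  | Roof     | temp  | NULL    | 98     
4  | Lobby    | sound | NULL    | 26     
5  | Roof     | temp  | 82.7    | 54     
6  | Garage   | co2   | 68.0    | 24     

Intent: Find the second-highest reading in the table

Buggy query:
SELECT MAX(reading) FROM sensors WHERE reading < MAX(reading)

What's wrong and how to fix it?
Bug: MAX(reading) on the right of the comparison is an aggregate-in-WHERE error

Fix: Compute the overall MAX in a subquery, then take MAX of rows below it

Corrected query:
SELECT MAX(reading) FROM sensors WHERE reading < (SELECT MAX(reading) FROM sensors)

Result:
MAX(reading)
------------
68          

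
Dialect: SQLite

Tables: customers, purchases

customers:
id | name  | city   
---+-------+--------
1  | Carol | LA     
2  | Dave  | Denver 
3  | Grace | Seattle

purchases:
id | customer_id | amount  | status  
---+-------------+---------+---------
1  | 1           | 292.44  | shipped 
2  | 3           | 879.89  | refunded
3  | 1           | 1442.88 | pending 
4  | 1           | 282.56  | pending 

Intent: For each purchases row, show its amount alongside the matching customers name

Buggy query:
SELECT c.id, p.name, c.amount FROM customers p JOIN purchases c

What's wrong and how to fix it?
Bug: JOIN with no ON clause produces a cartesian product; every purchases row pairs with every customers row

Fix: Specify the join condition linking the foreign key to the parent id

Corrected query:
SELECT c.id, p.name, c.amount FROM customers p JOIN purchases c ON c.customer_id = p.id

Result:
id | name  | amount 
---+-------+--------
1  | Carol | 292.44 
2  | Grace | 879.89 
3  | Carol | 1442.88
4  | Carol | 282.56 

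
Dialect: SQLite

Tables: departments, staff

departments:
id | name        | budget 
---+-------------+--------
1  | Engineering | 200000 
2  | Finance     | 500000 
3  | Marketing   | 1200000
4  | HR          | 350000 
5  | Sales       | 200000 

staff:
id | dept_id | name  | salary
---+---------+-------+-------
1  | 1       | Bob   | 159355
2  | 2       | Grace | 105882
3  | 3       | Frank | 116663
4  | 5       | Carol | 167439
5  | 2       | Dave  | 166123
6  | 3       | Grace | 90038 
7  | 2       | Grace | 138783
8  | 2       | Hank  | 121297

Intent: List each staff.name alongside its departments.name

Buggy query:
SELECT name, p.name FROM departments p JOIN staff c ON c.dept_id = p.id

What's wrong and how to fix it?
Bug: Both tables have a 'name' column; the unqualified reference is ambiguous

Fix: Prefix ambiguous columns with the table alias

Corrected query:
SELECT c.name, p.name FROM departments p JOIN staff c ON c.dept_id = p.id

Result:
name  | name       
------+------------
Bob   | Engineering
Grace | Finance    
Frank | Marketing  
Carol | Sales      
Dave  | Finance    
Grace | Marketing  
Grace | Finance    
Hank  | Finance    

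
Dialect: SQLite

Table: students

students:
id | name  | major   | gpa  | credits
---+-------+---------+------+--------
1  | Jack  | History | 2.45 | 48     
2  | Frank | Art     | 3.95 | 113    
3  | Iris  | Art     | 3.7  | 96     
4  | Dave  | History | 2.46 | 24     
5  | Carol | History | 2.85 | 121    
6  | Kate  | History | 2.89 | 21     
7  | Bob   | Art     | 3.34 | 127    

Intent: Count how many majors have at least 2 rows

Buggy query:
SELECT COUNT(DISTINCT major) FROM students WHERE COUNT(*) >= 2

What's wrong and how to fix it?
Bug: WHERE filters individual rows, not groups, so a group-level COUNT is invalid there

Fix: Group first with HAVING COUNT(*) >= 2, then COUNT the resulting groups

Corrected query:
SELECT COUNT(*) FROM (SELECT major FROM students GROUP BY major HAVING COUNT(*) >= 2)

Result:
COUNT(*)
--------
2       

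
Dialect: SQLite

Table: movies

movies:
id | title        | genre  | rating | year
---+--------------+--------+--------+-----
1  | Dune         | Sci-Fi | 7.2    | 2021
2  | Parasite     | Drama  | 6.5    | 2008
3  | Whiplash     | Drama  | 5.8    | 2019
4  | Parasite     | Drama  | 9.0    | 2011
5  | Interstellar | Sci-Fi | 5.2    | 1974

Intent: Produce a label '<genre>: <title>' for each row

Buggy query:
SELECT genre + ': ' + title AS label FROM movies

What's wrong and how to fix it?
Bug: SQLite uses || for string concatenation; + coerces text to numbers (yielding 0)

Fix: Use the || operator for string concatenation

Corrected query:
SELECT genre || ': ' || title AS label FROM movies

Result:
label               
--------------------
Sci-Fi: Dune        
Drama: Parasite     
Drama: Whiplash     
Drama: Parasite     
Sci-Fi: Interstellar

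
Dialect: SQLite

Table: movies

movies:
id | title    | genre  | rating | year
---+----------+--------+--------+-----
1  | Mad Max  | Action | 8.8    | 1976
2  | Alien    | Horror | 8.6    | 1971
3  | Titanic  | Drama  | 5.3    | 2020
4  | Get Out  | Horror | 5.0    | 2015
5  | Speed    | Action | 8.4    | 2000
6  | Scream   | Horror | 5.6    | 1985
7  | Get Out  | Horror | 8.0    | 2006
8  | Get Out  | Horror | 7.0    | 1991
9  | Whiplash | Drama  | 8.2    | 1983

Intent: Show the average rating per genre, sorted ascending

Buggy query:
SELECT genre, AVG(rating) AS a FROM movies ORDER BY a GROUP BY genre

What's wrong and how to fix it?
Bug: GROUP BY must precede ORDER BY

Fix: Move ORDER BY to the end, after GROUP BY

Corrected query:
SELECT genre, AVG(rating) AS a FROM movies GROUP BY genre ORDER BY a

Result:
genre  | a   
-------+-----
Drama  | 6.75
Horror | 6.84
Action | 8.6 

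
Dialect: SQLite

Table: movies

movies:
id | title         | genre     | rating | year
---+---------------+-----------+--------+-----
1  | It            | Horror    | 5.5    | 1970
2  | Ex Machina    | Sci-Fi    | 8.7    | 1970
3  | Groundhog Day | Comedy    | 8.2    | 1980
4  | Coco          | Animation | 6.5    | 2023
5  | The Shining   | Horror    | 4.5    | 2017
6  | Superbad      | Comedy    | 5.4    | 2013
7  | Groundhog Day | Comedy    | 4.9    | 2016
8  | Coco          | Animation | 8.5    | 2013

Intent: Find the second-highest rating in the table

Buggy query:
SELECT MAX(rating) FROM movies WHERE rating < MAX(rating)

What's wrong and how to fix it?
Bug: The inner MAX is an aggregate inside WHERE, which is not allowed

Fix: Compute the overall MAX in a subquery, then take MAX of rows below it

Corrected query:
SELECT MAX(rating) FROM movies WHERE rating < (SELECT MAX(rating) FROM movies)

Result:
MAX(rating)
-----------
8.5        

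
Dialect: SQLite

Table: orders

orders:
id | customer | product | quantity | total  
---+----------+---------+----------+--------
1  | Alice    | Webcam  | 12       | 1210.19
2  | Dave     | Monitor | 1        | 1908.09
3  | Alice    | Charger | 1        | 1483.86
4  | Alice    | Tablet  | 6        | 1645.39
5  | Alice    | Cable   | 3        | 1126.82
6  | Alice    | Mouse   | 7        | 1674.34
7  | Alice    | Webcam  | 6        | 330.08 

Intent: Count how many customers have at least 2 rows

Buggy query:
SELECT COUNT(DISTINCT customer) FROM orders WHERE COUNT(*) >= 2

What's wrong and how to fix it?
Bug: COUNT(*) cannot appear in WHERE; the per-group count doesn't exist yet

Fix: Group first with HAVING COUNT(*) >= 2, then COUNT the resulting groups

Corrected query:
SELECT COUNT(*) FROM (SELECT customer FROM orders GROUP BY customer HAVING COUNT(*) >= 2)

Result:
COUNT(*)
--------
1       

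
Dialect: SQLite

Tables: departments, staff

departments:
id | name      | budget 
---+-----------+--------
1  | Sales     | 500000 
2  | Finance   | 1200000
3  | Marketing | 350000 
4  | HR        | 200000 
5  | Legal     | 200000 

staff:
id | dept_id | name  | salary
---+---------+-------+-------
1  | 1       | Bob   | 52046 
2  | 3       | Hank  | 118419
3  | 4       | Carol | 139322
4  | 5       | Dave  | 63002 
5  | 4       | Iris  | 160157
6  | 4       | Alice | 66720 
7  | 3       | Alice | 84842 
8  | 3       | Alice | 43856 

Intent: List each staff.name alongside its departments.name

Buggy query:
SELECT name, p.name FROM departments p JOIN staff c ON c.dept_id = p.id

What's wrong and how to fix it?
Bug: Both tables have a 'name' column; the unqualified reference is ambiguous

Fix: Qualify the column with its table alias (c.name)

Corrected query:
SELECT c.name, p.name FROM departments p JOIN staff c ON c.dept_id = p.id

Result:
name  | name     
------+----------
Bob   | Sales    
Hank  | Marketing
Carol | HR       
Dave  | Legal    
Iris  | HR       
Alice | HR       
Alice | Marketing
Alice | Marketing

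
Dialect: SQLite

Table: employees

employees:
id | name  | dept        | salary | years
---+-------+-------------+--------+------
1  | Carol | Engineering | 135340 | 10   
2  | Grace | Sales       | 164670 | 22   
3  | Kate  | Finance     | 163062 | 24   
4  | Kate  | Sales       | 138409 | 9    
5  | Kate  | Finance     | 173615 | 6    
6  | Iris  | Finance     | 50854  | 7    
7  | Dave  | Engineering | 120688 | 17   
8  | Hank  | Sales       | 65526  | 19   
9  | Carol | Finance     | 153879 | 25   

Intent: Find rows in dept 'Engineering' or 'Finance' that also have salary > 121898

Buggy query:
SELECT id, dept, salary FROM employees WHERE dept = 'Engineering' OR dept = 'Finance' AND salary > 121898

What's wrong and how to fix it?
Bug: Without parentheses, AND is evaluated before OR, so the salary filter only applies to the 'Finance' branch

Fix: Group the OR with parentheses (or use IN), then AND the threshold

Corrected query:
SELECT id, dept, salary FROM employees WHERE (dept = 'Engineering' OR dept = 'Finance') AND salary > 121898

Result:
id | dept        | salary
---+-------------+-------
1  | Engineering | 135340
3  | Finance     | 163062
5  | Finance     | 173615
9  | Finance     | 153879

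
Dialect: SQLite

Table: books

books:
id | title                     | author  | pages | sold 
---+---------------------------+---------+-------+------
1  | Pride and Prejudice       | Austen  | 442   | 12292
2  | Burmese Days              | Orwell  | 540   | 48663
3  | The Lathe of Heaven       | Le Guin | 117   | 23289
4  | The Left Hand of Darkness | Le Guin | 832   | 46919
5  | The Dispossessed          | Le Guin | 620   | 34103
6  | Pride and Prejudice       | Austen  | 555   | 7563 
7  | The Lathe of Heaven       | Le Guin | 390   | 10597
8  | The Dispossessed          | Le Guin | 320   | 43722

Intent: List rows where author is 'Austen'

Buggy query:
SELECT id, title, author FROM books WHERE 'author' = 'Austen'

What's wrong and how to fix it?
Bug: 'author' in single quotes is a string literal, not the column; the comparison is literal-vs-literal and never true

Fix: Remove the quotes around the column name (or use double quotes for an identifier)

Corrected query:
SELECT id, title, author FROM books WHERE author = 'Austen'

Result:
id | title               | author
---+---------------------+-------
1  | Pride and Prejudice | Austen
6  | Pride and Prejudice | Austen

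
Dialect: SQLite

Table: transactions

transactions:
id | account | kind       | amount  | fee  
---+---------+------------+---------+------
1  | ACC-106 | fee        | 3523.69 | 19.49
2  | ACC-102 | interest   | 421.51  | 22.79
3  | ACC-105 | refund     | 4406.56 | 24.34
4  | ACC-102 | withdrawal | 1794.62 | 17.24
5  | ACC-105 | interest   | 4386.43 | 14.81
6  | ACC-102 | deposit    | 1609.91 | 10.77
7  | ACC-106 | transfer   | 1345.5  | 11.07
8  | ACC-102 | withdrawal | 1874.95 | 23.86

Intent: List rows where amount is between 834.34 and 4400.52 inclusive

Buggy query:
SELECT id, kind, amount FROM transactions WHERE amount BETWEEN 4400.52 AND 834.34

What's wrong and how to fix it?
Bug: The bounds are reversed; BETWEEN a AND b requires a <= b to match anything

Fix: Write BETWEEN 834.34 AND 4400.52

Corrected query:
SELECT id, kind, amount FROM transactions WHERE amount BETWEEN 834.34 AND 4400.52

Result:
id | kind       | amount 
---+------------+--------
1  | fee        | 3523.69
4  | withdrawal | 1794.62
5  | interest   | 4386.43
6  | deposit    | 1609.91
7  | transfer   | 1345.5 
8  | withdrawal | 1874.95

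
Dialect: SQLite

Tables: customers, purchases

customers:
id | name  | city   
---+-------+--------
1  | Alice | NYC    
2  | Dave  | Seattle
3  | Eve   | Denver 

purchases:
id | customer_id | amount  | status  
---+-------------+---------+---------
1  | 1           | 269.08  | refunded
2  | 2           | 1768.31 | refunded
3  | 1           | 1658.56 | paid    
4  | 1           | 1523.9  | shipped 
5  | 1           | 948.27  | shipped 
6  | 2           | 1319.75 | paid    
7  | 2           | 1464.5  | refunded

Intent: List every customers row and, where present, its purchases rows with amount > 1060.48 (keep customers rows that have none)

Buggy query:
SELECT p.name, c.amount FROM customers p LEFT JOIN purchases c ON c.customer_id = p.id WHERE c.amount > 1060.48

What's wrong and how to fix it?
Bug: A WHERE condition on the right-hand table after LEFT JOIN drops unmatched parents

Fix: Move the right-table condition into the ON clause so unmatched parents are kept

Corrected query:
SELECT p.name, c.amount FROM customers p LEFT JOIN purchases c ON c.customer_id = p.id AND c.amount > 1060.48

Result:
name  | amount 
------+--------
Alice | 1523.9 
Alice | 1658.56
Dave  | 1319.75
Dave  | 1464.5 
Dave  | 1768.31
Eve   | NULL   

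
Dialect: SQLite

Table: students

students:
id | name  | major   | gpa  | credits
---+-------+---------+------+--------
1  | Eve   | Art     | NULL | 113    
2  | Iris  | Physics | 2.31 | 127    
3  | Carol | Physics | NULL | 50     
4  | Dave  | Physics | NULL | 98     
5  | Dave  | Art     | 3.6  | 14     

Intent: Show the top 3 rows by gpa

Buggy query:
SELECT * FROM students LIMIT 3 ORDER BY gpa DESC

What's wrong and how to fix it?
Bug: LIMIT must come after ORDER BY

Fix: Swap the clauses: ORDER BY first, then LIMIT

Corrected query:
SELECT * FROM students ORDER BY gpa DESC LIMIT 3

Result:
id | name | major   | gpa  | credits
---+------+---------+------+--------
5  | Dave | Art     | 3.6  | 14     
2  | Iris | Physics | 2.31 | 127    
1  | Eve  | Art     | NULL | 113    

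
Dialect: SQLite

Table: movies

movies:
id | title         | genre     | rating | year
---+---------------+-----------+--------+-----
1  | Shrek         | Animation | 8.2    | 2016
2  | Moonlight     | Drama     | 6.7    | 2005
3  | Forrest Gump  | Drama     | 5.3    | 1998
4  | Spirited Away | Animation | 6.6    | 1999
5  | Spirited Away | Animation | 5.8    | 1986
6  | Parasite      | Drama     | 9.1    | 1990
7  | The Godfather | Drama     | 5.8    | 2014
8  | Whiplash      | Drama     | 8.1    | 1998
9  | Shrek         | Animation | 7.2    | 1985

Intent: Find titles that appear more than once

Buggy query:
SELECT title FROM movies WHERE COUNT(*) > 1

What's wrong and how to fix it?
Bug: COUNT(*) is an aggregate and cannot be used in WHERE

Fix: Group first, then use HAVING for the count condition

Corrected query:
SELECT title FROM movies GROUP BY title HAVING COUNT(*) > 1

Result:
title        
-------------
Shrek        
Spirited Away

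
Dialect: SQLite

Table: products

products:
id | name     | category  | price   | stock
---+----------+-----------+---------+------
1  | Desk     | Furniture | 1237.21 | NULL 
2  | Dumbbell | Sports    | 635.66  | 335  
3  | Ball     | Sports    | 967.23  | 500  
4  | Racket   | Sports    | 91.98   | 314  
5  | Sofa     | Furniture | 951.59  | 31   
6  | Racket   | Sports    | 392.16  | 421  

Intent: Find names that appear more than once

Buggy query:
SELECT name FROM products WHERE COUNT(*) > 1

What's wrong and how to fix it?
Bug: WHERE can't reference COUNT(*); aggregates are computed after WHERE

Fix: Group first, then use HAVING for the count condition

Corrected query:
SELECT name FROM products GROUP BY name HAVING COUNT(*) > 1

Result:
name  
------
Racket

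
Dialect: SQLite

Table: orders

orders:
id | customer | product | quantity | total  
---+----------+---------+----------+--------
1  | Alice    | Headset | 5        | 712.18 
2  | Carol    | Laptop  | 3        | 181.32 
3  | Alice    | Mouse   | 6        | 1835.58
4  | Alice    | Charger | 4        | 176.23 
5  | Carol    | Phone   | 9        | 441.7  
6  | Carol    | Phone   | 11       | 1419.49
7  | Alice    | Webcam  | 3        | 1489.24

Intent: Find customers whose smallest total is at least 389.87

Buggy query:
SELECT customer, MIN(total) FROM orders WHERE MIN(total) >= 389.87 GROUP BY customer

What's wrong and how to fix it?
Bug: MIN() in WHERE is a misuse of aggregate

Fix: Replace WHERE with HAVING after the GROUP BY

Corrected query:
SELECT customer, MIN(total) FROM orders GROUP BY customer HAVING MIN(total) >= 389.87

Result:
(no rows)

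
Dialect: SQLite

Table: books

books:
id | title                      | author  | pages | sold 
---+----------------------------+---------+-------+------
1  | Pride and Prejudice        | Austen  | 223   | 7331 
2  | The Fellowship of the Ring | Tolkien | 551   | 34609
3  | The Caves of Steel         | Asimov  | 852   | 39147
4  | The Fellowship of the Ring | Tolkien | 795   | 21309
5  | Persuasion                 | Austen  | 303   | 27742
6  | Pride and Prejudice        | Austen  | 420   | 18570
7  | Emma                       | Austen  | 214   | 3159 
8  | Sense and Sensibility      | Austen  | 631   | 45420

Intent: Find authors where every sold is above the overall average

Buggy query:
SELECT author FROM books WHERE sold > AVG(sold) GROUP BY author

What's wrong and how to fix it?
Bug: WHERE evaluates per row before aggregation, so AVG() is unavailable

Fix: Compute the overall average in a scalar subquery and compare each group's MIN against it in HAVING

Corrected query:
SELECT author FROM books GROUP BY author HAVING MIN(sold) > (SELECT AVG(sold) FROM books)

Result:
author
------
Asimov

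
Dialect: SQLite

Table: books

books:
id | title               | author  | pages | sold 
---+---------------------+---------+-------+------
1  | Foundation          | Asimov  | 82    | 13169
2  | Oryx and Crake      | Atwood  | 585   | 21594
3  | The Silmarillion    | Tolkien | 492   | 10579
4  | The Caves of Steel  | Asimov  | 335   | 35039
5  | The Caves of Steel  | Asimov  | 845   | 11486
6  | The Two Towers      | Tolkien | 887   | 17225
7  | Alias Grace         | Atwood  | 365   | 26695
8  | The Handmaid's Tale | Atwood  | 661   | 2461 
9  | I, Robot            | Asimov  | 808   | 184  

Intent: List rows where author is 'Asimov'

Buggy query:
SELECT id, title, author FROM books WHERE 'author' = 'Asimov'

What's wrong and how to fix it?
Bug: Single quotes denote string literals in SQL; the column name is being compared as a constant string

Fix: Remove the quotes around the column name (or use double quotes for an identifier)

Corrected query:
SELECT id, title, author FROM books WHERE author = 'Asimov'

Result:
id | title              | author
---+--------------------+-------
1  | Foundation         | Asimov
4  | The Caves of Steel | Asimov
5  | The Caves of Steel | Asimov
9  | I, Robot           | Asimov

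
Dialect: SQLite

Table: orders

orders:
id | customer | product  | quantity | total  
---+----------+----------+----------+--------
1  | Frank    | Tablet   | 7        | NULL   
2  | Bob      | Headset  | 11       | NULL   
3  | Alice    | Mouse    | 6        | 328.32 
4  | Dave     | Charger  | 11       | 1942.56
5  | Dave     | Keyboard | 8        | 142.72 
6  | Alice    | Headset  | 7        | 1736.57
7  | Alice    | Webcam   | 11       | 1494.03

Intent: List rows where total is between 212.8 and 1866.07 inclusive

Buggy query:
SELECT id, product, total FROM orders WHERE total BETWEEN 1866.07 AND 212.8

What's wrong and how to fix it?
Bug: The bounds are reversed; BETWEEN a AND b requires a <= b to match anything

Fix: Swap the bounds so the smaller value comes first

Corrected query:
SELECT id, product, total FROM orders WHERE total BETWEEN 212.8 AND 1866.07

Result:
id | product | total  
---+---------+--------
3  | Mouse   | 328.32 
6  | Headset | 1736.57
7  | Webcam  | 1494.03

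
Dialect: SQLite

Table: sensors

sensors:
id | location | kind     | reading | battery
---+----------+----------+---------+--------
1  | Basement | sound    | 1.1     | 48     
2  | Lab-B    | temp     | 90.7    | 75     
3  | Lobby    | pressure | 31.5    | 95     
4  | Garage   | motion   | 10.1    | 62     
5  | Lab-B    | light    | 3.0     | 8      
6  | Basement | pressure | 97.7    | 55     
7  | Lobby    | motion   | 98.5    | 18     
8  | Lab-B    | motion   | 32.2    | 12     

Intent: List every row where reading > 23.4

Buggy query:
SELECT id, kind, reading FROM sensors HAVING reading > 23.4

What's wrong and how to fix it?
Bug: This is a non-aggregate query (no GROUP BY, no aggregates), so in SQLite the HAVING clause is invalid here; a row-level condition belongs in WHERE

Fix: Use WHERE for row-level filtering

Corrected query:
SELECT id, kind, reading FROM sensors WHERE reading > 23.4

Result:
id | kind     | reading
---+----------+--------
2  | temp     | 90.7   
3  | pressure | 31.5   
6  | pressure | 97.7   
7  | motion   | 98.5   
8  | motion   | 32.2   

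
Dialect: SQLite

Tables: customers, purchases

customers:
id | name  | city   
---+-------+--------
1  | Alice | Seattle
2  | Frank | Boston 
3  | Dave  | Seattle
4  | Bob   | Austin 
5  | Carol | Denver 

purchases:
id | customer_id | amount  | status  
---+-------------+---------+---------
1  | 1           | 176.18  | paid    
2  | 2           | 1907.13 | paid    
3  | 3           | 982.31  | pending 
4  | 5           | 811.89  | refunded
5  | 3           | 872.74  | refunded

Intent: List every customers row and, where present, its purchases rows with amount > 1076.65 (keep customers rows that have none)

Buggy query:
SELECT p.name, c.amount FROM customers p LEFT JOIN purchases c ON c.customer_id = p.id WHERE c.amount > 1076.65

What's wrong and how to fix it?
Bug: Filtering c.amount in WHERE discards the NULL rows produced by LEFT JOIN, turning it into an inner join

Fix: Move the right-table condition into the ON clause so unmatched parents are kept

Corrected query:
SELECT p.name, c.amount FROM customers p LEFT JOIN purchases c ON c.customer_id = p.id AND c.amount > 1076.65

Result:
name  | amount 
------+--------
Alice | NULL   
Frank | 1907.13
Dave  | NULL   
Bob   | NULL   
Carol | NULL   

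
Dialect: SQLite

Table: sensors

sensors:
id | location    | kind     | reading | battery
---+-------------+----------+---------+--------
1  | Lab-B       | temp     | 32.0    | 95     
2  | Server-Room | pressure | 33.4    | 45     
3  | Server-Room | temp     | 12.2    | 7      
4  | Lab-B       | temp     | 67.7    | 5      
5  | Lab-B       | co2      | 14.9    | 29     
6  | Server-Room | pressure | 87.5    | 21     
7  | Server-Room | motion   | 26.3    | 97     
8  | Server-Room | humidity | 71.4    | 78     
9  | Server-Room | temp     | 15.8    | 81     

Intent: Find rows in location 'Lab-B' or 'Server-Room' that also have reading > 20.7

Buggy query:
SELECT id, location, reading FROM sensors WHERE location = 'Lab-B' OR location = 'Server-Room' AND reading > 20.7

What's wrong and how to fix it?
Bug: AND binds tighter than OR, so this parses as location = 'Lab-B' OR (location = 'Server-Room' AND reading > 20.7)

Fix: Group the OR with parentheses (or use IN), then AND the threshold

Corrected query:
SELECT id, location, reading FROM sensors WHERE (location = 'Lab-B' OR location = 'Server-Room') AND reading > 20.7

Result:
id | location    | reading
---+-------------+--------
1  | Lab-B       | 32     
2  | Server-Room | 33.4   
4  | Lab-B       | 67.7   
6  | Server-Room | 87.5   
7  | Server-Room | 26.3   
8  | Server-Room | 71.4   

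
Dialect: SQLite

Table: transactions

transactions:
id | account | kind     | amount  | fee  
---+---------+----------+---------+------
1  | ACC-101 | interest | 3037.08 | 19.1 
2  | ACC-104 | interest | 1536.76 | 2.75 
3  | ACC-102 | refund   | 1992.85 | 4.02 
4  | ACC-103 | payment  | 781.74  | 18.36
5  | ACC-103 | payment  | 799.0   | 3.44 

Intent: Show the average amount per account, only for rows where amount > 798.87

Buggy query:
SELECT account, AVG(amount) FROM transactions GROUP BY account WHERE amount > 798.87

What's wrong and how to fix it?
Bug: Row-level WHERE must come before GROUP BY in the clause order

Fix: Place WHERE between FROM and GROUP BY

Corrected query:
SELECT account, AVG(amount) FROM transactions WHERE amount > 798.87 GROUP BY account

Result:
account | AVG(amount)
--------+------------
ACC-101 | 3037.08    
ACC-102 | 1992.85    
ACC-103 | 799        
ACC-104 | 1536.76    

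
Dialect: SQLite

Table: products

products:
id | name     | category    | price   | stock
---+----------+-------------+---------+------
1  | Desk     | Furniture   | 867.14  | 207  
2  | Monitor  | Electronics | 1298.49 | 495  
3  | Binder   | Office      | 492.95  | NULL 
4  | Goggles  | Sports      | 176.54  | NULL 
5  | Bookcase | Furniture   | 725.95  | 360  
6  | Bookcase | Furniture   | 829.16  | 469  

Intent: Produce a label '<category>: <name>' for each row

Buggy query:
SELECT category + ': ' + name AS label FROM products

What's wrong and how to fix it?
Bug: '+' is numeric addition; on text columns SQLite converts them to 0 instead of concatenating

Fix: Replace + with || to concatenate text

Corrected query:
SELECT category || ': ' || name AS label FROM products

Result:
label               
--------------------
Furniture: Desk     
Electronics: Monitor
Office: Binder      
Sports: Goggles     
Furniture: Bookcase 
Furniture: Bookcase 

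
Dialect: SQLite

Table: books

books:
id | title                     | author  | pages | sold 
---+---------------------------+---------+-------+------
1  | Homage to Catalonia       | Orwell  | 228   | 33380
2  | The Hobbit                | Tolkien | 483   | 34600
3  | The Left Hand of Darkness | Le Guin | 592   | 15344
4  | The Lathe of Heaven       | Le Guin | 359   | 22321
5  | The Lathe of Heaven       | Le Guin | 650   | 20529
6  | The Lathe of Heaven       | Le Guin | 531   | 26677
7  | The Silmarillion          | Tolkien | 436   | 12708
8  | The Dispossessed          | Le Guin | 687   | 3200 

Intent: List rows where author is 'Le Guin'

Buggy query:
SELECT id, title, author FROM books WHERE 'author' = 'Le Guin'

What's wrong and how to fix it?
Bug: 'author' in single quotes is a string literal, not the column; the comparison is literal-vs-literal and never true

Fix: Remove the quotes around the column name (or use double quotes for an identifier)

Corrected query:
SELECT id, title, author FROM books WHERE author = 'Le Guin'

Result:
id | title                     | author 
---+---------------------------+--------
3  | The Left Hand of Darkness | Le Guin
4  | The Lathe of Heaven       | Le Guin
5  | The Lathe of Heaven       | Le Guin
6  | The Lathe of Heaven       | Le Guin
8  | The Dispossessed          | Le Guin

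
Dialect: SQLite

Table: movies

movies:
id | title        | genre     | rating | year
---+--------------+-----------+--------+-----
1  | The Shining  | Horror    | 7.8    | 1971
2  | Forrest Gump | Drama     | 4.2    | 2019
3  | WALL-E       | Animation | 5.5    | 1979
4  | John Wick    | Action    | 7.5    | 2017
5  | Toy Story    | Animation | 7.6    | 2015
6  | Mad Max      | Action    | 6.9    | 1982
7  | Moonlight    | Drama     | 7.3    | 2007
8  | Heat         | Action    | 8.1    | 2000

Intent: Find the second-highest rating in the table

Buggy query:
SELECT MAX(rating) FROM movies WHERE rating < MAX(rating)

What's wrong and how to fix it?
Bug: MAX(rating) on the right of the comparison is an aggregate-in-WHERE error

Fix: Compute the overall MAX in a subquery, then take MAX of rows below it

Corrected query:
SELECT MAX(rating) FROM movies WHERE rating < (SELECT MAX(rating) FROM movies)

Result:
MAX(rating)
-----------
7.8        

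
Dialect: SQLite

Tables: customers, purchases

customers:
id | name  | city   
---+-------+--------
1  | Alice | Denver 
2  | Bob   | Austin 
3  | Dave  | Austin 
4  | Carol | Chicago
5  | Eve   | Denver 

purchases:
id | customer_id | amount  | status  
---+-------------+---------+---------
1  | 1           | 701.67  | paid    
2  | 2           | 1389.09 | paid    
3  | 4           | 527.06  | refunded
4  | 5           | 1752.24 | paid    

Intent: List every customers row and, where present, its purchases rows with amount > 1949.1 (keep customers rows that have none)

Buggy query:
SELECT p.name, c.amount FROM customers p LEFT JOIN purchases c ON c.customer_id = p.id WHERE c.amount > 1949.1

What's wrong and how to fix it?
Bug: A WHERE condition on the right-hand table after LEFT JOIN drops unmatched parents

Fix: Put 'c.amount > 1949.1' in the JOIN's ON clause instead of WHERE

Corrected query:
SELECT p.name, c.amount FROM customers p LEFT JOIN purchases c ON c.customer_id = p.id AND c.amount > 1949.1

Result:
name  | amount
------+-------
Alice | NULL  
Bob   | NULL  
Dave  | NULL  
Carol | NULL  
Eve   | NULL  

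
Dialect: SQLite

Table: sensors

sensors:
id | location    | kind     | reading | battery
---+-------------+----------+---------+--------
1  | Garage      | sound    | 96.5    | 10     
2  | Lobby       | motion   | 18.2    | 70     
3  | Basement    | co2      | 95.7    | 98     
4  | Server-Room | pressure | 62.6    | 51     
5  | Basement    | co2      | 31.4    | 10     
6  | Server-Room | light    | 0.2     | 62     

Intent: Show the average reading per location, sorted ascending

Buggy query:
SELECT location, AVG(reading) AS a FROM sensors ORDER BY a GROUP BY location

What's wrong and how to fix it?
Bug: ORDER BY appears before GROUP BY; SQL clause order requires GROUP BY first

Fix: Reorder: SELECT … FROM … GROUP BY … ORDER BY …

Corrected query:
SELECT location, AVG(reading) AS a FROM sensors GROUP BY location ORDER BY a

Result:
location    | a    
------------+------
Lobby       | 18.2 
Server-Room | 31.4 
Basement    | 63.55
Garage      | 96.5 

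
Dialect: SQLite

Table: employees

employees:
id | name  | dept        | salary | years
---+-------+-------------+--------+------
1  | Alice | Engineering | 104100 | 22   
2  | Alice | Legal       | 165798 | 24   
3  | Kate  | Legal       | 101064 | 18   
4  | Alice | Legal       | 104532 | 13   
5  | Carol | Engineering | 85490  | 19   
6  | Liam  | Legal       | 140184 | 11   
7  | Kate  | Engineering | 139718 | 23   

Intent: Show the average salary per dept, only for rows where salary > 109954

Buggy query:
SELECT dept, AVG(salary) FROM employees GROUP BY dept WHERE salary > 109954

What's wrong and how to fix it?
Bug: Row-level WHERE must come before GROUP BY in the clause order

Fix: Place WHERE between FROM and GROUP BY

Corrected query:
SELECT dept, AVG(salary) FROM employees WHERE salary > 109954 GROUP BY dept

Result:
dept        | AVG(salary)
------------+------------
Engineering | 139718     
Legal       | 152991     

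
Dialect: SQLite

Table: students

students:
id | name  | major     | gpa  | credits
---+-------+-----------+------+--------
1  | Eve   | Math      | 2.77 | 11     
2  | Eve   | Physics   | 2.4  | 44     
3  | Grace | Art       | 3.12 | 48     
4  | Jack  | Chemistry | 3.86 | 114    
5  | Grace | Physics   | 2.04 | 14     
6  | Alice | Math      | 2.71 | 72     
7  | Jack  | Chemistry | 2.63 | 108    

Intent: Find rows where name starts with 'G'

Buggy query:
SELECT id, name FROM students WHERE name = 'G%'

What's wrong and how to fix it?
Bug: Wildcards only work with LIKE; '=' treats '%' as a literal character

Fix: Use LIKE for wildcard pattern matching

Corrected query:
SELECT id, name FROM students WHERE name LIKE 'G%'

Result:
id | name 
---+------
3  | Grace
5  | Grace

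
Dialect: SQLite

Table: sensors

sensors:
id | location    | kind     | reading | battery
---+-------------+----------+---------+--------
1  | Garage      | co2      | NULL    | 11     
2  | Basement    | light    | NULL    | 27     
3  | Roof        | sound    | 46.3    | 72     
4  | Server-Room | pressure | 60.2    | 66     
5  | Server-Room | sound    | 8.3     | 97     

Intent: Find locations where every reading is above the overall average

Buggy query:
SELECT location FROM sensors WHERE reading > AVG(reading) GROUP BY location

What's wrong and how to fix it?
Bug: WHERE evaluates per row before aggregation, so AVG() is unavailable

Fix: Use a subquery for AVG and a HAVING MIN(...) filter so the condition holds for every row in the group

Corrected query:
SELECT location FROM sensors GROUP BY location HAVING MIN(reading) > (SELECT AVG(reading) FROM sensors)

Result:
location
--------
Roof    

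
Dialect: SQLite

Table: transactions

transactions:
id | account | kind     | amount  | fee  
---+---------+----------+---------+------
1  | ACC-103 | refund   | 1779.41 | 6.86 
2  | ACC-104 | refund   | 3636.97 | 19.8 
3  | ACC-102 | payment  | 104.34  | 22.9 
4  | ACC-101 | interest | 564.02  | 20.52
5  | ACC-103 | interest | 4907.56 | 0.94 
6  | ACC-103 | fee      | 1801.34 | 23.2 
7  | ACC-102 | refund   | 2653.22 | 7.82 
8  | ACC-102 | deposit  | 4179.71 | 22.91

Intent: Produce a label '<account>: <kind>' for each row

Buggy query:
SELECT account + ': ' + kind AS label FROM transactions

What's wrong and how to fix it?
Bug: SQLite uses || for string concatenation; + coerces text to numbers (yielding 0)

Fix: Replace + with || to concatenate text

Corrected query:
SELECT account || ': ' || kind AS label FROM transactions

Result:
label            
-----------------
ACC-103: refund  
ACC-104: refund  
ACC-102: payment 
ACC-101: interest
ACC-103: interest
ACC-103: fee     
ACC-102: refund  
ACC-102: deposit 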